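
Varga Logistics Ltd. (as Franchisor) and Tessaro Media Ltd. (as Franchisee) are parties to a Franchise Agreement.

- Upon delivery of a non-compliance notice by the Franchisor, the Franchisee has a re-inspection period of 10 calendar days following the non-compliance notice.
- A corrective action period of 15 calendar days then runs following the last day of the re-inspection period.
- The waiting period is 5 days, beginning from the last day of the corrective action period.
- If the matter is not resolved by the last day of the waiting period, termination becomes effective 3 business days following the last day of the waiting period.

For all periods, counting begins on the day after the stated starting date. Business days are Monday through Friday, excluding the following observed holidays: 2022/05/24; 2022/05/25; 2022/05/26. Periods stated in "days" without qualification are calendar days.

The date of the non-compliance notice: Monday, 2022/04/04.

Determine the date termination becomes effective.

Adding 10 calendar days to 2022/04/04 gives 2022/04/14, which is the last day of the re-inspection period.
The last day of the corrective action period: 15 calendar days after 2022/04/14 is 2022/04/29.
The last day of the waiting period: 5 calendar days after 2022/04/29 is 2022/05/04.
The date termination becomes effective: 3 business days after Wednesday, 2022/05/04, skipping weekends — May 5, May 6, May 9 — lands on Monday, 2022/05/09.

2022/05/09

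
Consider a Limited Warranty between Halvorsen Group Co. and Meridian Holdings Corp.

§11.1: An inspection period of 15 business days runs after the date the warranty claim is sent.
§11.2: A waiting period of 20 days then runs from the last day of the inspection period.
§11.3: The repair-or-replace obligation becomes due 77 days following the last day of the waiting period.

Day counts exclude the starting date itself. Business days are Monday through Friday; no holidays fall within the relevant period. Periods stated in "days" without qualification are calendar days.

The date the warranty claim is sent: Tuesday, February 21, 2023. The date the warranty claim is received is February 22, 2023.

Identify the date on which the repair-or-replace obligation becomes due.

The last day of the inspection period: 15 business days after Tuesday, February 21, 2023, skipping weekends — Feb 22, Feb 23, Feb 24, Feb 27, …, Mar 10, Mar 13, Mar 14 — lands on Tuesday, March 14, 2023.
The last day of the waiting period: 20 calendar days after March 14, 2023 is April 3, 2023.
Adding 77 calendar days to April 3, 2023 gives June 19, 2023, which is the date on which the repair-or-replace obligation becomes due.

June 19, 2023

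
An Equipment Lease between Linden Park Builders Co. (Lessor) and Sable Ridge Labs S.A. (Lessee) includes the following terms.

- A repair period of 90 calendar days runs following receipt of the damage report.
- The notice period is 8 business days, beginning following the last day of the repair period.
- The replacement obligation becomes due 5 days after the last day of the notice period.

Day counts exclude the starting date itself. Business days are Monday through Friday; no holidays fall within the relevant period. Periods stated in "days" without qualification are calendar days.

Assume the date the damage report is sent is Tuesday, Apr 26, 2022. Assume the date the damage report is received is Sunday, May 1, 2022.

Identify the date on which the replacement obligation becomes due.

Aug 15, 2022

The last day of the repair period: 90 calendar days after May 1, 2022 is Jul 30, 2022.
The last day of the notice period: counting 8 business days from Saturday, Jul 30, 2022 (Aug 1, Aug 2, Aug 3, Aug 4, Aug 5, Aug 8, Aug 9, Aug 10, skipping weekends) reaches Wednesday, Aug 10, 2022.
Adding 5 calendar days to Aug 10, 2022 gives Aug 15, 2022, which is the date on which the replacement obligation becomes due.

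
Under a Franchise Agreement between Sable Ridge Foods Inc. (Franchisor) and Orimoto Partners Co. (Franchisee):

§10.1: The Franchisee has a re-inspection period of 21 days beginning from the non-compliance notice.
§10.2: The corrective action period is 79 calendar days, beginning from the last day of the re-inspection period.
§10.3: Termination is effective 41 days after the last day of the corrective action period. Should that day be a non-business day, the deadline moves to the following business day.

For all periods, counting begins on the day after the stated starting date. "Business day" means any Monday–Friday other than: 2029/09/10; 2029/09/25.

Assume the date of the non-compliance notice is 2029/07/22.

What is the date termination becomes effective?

The last day of the re-inspection period: 2029/07/22 + 21 days = 2029/08/12.
The last day of the corrective action period: 79 calendar days after 2029/08/12 is 2029/10/30.
The date termination becomes effective: 41 calendar days after 2029/10/30 is 2029/12/10. 2029/12/10 is a Monday and is not a listed holiday, so no roll-forward applies.

2029/12/10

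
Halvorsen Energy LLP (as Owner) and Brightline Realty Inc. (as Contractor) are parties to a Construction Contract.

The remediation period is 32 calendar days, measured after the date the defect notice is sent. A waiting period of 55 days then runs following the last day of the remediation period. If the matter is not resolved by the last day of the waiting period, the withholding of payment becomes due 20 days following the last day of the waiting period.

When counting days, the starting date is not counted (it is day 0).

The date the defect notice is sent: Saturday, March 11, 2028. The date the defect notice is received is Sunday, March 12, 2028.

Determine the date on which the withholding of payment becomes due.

Adding 32 calendar days to March 11, 2028 gives April 12, 2028, which is the last day of the remediation period.
Adding 55 calendar days to April 12, 2028 gives June 6, 2028, which is the last day of the waiting period.
The date on which the withholding of payment becomes due: 20 calendar days after June 6, 2028 is June 26, 2028.

June 26, 2028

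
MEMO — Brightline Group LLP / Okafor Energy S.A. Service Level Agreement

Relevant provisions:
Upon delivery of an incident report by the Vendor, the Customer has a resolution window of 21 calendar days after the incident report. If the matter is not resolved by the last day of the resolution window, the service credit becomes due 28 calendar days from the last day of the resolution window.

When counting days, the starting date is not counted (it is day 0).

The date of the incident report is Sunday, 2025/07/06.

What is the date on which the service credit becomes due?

2025/08/24

The last day of the resolution window: 21 calendar days after 2025/07/06 is 2025/07/27.
Adding 28 calendar days to 2025/07/27 gives 2025/08/24, which is the date on which the service credit becomes due.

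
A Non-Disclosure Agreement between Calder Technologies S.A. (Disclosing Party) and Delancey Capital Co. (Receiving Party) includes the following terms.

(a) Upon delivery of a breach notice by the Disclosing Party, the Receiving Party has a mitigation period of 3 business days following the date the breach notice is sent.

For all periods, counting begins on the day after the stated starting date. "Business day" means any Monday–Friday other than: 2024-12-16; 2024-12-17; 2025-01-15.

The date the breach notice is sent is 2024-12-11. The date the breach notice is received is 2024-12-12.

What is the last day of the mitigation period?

The last day of the mitigation period: 3 business days after Wednesday, 2024-12-11, skipping weekends and the listed holidays on Dec 16, Dec 17 — Dec 12, Dec 13, Dec 18 — lands on Wednesday, 2024-12-18.

2024-12-18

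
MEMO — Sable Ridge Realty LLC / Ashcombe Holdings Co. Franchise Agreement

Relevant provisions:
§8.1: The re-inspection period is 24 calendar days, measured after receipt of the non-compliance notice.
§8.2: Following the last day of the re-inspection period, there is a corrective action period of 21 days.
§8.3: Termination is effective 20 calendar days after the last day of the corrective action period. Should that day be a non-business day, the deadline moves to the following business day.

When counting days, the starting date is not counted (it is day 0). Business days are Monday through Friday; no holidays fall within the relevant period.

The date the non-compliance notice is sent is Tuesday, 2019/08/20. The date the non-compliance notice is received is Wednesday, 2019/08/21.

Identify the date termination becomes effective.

The last day of the re-inspection period: 24 calendar days after 2019/08/21 is 2019/09/14.
The last day of the corrective action period: 21 calendar days after 2019/09/14 is 2019/10/05.
The date termination becomes effective: 2019/10/05 + 20 days = 2019/10/25. 2019/10/25 is a Friday, so no roll-forward applies.

2019/10/25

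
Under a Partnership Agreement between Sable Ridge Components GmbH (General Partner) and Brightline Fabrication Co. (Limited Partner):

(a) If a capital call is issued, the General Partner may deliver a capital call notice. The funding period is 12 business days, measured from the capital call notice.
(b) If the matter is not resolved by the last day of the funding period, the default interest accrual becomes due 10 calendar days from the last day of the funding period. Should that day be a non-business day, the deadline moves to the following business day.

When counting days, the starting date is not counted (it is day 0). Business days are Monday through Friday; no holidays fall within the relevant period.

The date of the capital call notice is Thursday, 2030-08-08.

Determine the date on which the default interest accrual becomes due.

2030-09-05

From Thursday, 2030-08-08, 12 business days (Aug 9, Aug 12, Aug 13, Aug 14, …, Aug 22, Aug 23, Aug 26, skipping weekends) brings us to Monday, 2030-08-26, which is the last day of the funding period.
The date on which the default interest accrual becomes due: 2030-08-26 + 10 days = 2030-09-05. 2030-09-05 is a Thursday, so no roll-forward applies.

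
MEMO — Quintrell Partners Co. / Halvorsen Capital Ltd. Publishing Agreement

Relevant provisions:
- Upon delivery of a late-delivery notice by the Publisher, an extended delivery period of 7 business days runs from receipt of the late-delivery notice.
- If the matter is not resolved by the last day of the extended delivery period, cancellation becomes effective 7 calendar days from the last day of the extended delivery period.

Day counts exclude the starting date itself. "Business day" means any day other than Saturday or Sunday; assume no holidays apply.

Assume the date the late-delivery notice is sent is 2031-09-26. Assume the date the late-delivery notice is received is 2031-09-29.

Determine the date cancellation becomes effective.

2031-10-15

The last day of the extended delivery period: 7 business days after Monday, 2031-09-29, skipping weekends — Sep 30, Oct 1, Oct 2, Oct 3, Oct 6, Oct 7, Oct 8 — lands on Wednesday, 2031-10-08.
The date cancellation becomes effective: 2031-10-08 + 7 days = 2031-10-15.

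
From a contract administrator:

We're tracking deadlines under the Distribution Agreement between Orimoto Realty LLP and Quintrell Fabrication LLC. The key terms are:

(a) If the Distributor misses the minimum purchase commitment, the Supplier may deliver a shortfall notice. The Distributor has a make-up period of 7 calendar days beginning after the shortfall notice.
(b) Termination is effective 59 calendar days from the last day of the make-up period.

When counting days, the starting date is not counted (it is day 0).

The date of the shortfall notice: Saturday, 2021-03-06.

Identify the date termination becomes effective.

The last day of the make-up period: 2021-03-06 + 7 days = 2021-03-13.
The date termination becomes effective: 2021-03-13 + 59 days = 2021-05-11.

2021-05-11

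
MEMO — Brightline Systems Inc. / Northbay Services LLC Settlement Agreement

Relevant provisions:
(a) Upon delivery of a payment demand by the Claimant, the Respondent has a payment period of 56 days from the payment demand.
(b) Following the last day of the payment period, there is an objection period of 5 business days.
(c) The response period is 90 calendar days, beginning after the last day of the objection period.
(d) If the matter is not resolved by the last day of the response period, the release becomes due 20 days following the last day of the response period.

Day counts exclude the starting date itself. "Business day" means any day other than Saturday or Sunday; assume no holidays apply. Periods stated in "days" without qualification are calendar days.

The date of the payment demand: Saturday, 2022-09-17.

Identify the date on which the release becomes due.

The last day of the payment period: 56 calendar days after 2022-09-17 is 2022-11-12.
The last day of the objection period: counting 5 business days from Saturday, 2022-11-12 (Nov 14, Nov 15, Nov 16, Nov 17, Nov 18, skipping weekends) reaches Friday, 2022-11-18.
Adding 90 calendar days to 2022-11-18 gives 2023-02-16, which is the last day of the response period.
The date on which the release becomes due: 20 calendar days after 2023-02-16 is 2023-03-08.

2023-03-08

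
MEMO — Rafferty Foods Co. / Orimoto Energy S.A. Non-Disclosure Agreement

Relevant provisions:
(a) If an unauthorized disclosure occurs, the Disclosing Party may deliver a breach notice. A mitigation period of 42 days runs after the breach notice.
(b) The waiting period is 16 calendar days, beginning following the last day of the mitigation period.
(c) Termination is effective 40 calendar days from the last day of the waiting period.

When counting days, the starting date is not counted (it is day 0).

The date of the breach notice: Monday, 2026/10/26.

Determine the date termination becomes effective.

The last day of the mitigation period: 42 calendar days after 2026/10/26 is 2026/12/07.
Adding 16 calendar days to 2026/12/07 gives 2026/12/23, which is the last day of the waiting period.
Adding 40 calendar days to 2026/12/23 gives 2027/02/01, which is the date termination becomes effective.

2027/02/01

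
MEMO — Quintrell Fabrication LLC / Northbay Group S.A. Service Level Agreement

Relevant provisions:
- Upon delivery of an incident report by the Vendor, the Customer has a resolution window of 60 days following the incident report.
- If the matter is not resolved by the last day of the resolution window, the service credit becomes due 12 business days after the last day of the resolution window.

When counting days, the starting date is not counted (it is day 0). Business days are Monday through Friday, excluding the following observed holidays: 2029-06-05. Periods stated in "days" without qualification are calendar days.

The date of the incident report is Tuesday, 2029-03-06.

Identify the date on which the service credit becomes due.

The last day of the resolution window: 60 calendar days after 2029-03-06 is 2029-05-05.
The date on which the service credit becomes due: 12 business days after Saturday, 2029-05-05, skipping weekends — May 7, May 8, May 9, May 10, …, May 18, May 21, May 22 — lands on Tuesday, 2029-05-22.

2029-05-22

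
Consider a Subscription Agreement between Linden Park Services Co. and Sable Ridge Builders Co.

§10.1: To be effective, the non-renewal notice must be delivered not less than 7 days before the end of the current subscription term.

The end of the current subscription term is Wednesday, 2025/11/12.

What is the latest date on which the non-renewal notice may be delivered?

2025/11/05

Counting back 7 calendar days from 2025/11/12 gives 2025/11/05.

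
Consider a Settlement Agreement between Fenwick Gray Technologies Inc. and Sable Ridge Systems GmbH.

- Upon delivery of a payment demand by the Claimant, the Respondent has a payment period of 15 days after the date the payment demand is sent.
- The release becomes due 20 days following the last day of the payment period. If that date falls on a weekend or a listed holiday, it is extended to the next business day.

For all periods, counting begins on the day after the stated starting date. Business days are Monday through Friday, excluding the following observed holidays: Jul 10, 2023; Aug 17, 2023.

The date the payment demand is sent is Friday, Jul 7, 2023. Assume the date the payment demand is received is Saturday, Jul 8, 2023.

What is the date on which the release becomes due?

Aug 11, 2023

Adding 15 calendar days to Jul 7, 2023 gives Jul 22, 2023, which is the last day of the payment period.
The date on which the release becomes due: Jul 22, 2023 + 20 days = Aug 11, 2023. Aug 11, 2023 is a Friday and is not a listed holiday, so no roll-forward applies.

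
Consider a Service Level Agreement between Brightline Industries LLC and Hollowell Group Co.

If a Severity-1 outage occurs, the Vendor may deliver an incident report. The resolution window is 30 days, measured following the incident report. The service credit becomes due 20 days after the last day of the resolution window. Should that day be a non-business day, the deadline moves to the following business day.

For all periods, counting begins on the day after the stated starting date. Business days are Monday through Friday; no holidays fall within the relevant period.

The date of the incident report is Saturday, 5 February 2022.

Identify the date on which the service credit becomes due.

28 March 2022

The last day of the resolution window: 5 February 2022 + 30 days = 7 March 2022.
Adding 20 calendar days to 7 March 2022 gives 27 March 2022, which is the date on which the service credit becomes due. That falls on a Sunday, so it rolls to the next business day, Monday, 28 March 2022.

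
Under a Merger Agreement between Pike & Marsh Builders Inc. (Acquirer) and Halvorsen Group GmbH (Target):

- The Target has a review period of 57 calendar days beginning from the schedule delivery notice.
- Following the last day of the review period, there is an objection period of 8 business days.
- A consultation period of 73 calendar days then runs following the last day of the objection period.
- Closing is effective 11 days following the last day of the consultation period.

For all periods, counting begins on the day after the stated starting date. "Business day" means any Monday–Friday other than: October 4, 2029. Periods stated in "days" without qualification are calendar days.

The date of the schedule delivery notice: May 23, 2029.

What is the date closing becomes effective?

The last day of the review period: May 23, 2029 + 57 days = July 19, 2029.
The last day of the objection period: 8 business days after Thursday, July 19, 2029, skipping weekends — Jul 20, Jul 23, Jul 24, Jul 25, Jul 26, Jul 27, Jul 30, Jul 31 — lands on Tuesday, July 31, 2029.
Adding 73 calendar days to July 31, 2029 gives October 12, 2029, which is the last day of the consultation period.
The date closing becomes effective: October 12, 2029 + 11 days = October 23, 2029.

October 23, 2029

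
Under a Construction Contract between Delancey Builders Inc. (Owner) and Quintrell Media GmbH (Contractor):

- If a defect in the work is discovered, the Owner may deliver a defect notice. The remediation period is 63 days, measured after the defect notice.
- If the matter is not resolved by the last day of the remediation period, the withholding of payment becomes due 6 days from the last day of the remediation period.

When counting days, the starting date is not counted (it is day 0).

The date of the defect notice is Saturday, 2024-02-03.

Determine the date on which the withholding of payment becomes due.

Adding 63 calendar days to 2024-02-03 gives 2024-04-06, which is the last day of the remediation period.
The date on which the withholding of payment becomes due: 2024-04-06 + 6 days = 2024-04-12.

2024-04-12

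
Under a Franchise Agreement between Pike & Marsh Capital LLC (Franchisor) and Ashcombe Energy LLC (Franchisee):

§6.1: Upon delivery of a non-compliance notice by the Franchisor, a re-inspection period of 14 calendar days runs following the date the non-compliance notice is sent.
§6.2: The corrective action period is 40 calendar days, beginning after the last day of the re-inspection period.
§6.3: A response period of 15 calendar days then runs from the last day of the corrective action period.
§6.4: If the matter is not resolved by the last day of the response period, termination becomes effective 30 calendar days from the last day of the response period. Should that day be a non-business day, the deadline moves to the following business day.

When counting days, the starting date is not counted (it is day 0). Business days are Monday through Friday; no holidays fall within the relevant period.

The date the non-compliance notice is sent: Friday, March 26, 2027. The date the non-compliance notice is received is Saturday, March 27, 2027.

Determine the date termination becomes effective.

July 5, 2027

Adding 14 calendar days to March 26, 2027 gives April 9, 2027, which is the last day of the re-inspection period.
Adding 40 calendar days to April 9, 2027 gives May 19, 2027, which is the last day of the corrective action period.
The last day of the response period: May 19, 2027 + 15 days = June 3, 2027.
The date termination becomes effective: June 3, 2027 + 30 days = July 3, 2027. That falls on a Saturday, so it rolls to the next business day, Monday, July 5, 2027.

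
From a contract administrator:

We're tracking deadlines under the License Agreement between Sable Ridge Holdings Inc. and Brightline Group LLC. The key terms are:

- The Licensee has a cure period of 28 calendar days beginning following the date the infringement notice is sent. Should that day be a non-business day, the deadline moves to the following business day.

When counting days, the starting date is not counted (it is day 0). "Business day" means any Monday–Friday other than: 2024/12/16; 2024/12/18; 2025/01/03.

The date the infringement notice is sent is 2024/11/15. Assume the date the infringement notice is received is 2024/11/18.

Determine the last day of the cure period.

The last day of the cure period: 28 calendar days after 2024/11/15 is 2024/12/13. 2024/12/13 is a Friday and is not a listed holiday, so no roll-forward applies.

2024/12/13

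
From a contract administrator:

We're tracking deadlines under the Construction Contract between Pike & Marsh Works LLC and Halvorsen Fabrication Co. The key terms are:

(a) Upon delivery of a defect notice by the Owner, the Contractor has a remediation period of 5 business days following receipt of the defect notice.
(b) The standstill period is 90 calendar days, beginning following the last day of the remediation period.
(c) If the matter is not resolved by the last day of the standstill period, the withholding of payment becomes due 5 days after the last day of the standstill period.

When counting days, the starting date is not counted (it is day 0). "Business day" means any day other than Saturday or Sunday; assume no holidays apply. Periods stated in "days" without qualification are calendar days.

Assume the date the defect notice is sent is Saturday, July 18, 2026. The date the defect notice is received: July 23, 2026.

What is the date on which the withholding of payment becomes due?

November 2, 2026

The last day of the remediation period: 5 business days after Thursday, July 23, 2026, skipping weekends — Jul 24, Jul 27, Jul 28, Jul 29, Jul 30 — lands on Thursday, July 30, 2026.
The last day of the standstill period: 90 calendar days after July 30, 2026 is October 28, 2026.
Adding 5 calendar days to October 28, 2026 gives November 2, 2026, which is the date on which the withholding of payment becomes due.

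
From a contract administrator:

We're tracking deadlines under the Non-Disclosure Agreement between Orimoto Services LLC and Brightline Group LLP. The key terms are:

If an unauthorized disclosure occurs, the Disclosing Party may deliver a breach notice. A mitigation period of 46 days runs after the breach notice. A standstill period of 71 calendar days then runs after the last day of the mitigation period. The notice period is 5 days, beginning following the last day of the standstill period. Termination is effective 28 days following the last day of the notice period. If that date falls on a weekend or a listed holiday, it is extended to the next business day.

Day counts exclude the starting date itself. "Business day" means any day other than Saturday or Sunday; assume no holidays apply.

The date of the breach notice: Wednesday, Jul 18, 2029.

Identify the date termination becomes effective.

Dec 17, 2029

Adding 46 calendar days to Jul 18, 2029 gives Sep 2, 2029, which is the last day of the mitigation period.
Adding 71 calendar days to Sep 2, 2029 gives Nov 12, 2029, which is the last day of the standstill period.
Adding 5 calendar days to Nov 12, 2029 gives Nov 17, 2029, which is the last day of the notice period.
The date termination becomes effective: 28 calendar days after Nov 17, 2029 is Dec 15, 2029. That falls on a Saturday, so it rolls to the next business day, Monday, Dec 17, 2029.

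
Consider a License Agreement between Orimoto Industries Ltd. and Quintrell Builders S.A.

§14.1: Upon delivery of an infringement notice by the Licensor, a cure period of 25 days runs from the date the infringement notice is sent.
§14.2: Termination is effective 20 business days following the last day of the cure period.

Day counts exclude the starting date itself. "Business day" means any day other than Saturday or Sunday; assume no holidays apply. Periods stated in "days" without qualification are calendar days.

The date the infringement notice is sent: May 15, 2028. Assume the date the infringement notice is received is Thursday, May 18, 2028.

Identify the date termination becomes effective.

July 7, 2028

Adding 25 calendar days to May 15, 2028 gives June 9, 2028, which is the last day of the cure period.
The date termination becomes effective: counting 20 business days from Friday, June 9, 2028 (Jun 12, Jun 13, Jun 14, Jun 15, …, Jul 5, Jul 6, Jul 7, skipping weekends) reaches Friday, July 7, 2028.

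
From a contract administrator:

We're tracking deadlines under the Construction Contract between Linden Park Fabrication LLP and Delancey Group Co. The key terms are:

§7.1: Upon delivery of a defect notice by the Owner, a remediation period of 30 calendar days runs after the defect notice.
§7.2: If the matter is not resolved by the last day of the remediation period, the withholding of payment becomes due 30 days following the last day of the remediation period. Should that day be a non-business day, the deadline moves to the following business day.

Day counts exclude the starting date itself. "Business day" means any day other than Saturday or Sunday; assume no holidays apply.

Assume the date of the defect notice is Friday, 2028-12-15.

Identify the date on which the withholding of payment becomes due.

2029-02-13

The last day of the remediation period: 30 calendar days after 2028-12-15 is 2029-01-14.
Adding 30 calendar days to 2029-01-14 gives 2029-02-13, which is the date on which the withholding of payment becomes due. 2029-02-13 is a Tuesday, so no roll-forward applies.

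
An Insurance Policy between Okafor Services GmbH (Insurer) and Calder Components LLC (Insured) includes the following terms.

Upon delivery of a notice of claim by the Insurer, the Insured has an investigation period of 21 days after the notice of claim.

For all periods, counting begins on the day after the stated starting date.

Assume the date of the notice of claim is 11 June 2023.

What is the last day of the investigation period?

2 July 2023

The last day of the investigation period: 11 June 2023 + 21 days = 2 July 2023.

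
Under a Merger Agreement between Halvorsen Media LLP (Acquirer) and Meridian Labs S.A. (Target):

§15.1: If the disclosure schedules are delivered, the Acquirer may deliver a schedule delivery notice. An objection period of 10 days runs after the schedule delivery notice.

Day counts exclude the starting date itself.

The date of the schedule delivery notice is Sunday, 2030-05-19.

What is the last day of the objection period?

The last day of the objection period: 10 calendar days after 2030-05-19 is 2030-05-29.

2030-05-29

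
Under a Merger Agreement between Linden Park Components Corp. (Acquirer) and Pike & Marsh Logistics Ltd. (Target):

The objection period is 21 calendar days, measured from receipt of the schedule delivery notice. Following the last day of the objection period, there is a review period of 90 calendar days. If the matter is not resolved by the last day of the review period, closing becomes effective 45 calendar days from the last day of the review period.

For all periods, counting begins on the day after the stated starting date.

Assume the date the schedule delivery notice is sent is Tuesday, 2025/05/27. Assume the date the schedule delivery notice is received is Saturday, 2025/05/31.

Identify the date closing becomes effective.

2025/11/03

Adding 21 calendar days to 2025/05/31 gives 2025/06/21, which is the last day of the objection period.
Adding 90 calendar days to 2025/06/21 gives 2025/09/19, which is the last day of the review period.
The date closing becomes effective: 45 calendar days after 2025/09/19 is 2025/11/03.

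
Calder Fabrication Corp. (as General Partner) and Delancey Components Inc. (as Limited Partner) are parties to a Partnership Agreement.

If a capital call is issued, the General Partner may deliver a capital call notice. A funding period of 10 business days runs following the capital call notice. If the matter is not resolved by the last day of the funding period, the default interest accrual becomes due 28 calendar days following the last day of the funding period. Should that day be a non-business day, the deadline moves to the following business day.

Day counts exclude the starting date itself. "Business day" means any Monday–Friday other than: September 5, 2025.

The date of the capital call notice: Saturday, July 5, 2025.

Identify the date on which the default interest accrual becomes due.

The last day of the funding period: counting 10 business days from Saturday, July 5, 2025 (Jul 7, Jul 8, Jul 9, Jul 10, Jul 11, Jul 14, Jul 15, Jul 16, Jul 17, Jul 18, skipping weekends) reaches Friday, July 18, 2025.
The date on which the default interest accrual becomes due: 28 calendar days after July 18, 2025 is August 15, 2025. August 15, 2025 is a Friday and is not a listed holiday, so no roll-forward applies.

August 15, 2025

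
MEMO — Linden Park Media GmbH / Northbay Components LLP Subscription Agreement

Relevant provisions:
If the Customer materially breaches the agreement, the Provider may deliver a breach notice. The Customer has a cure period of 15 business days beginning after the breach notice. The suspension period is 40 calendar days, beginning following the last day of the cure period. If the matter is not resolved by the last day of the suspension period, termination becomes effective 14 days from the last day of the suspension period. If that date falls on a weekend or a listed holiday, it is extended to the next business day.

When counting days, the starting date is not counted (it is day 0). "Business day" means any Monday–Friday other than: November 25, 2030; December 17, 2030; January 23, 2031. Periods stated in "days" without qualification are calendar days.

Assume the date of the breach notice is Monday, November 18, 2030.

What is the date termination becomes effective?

The last day of the cure period: counting 15 business days from Monday, November 18, 2030 (Nov 19, Nov 20, Nov 21, Nov 22, …, Dec 6, Dec 9, Dec 10, skipping weekends and the listed holiday on Nov 25) reaches Tuesday, December 10, 2030.
The last day of the suspension period: December 10, 2030 + 40 days = January 19, 2031.
The date termination becomes effective: January 19, 2031 + 14 days = February 2, 2031. That falls on a Sunday, so it rolls to the next business day, Monday, February 3, 2031.

February 3, 2031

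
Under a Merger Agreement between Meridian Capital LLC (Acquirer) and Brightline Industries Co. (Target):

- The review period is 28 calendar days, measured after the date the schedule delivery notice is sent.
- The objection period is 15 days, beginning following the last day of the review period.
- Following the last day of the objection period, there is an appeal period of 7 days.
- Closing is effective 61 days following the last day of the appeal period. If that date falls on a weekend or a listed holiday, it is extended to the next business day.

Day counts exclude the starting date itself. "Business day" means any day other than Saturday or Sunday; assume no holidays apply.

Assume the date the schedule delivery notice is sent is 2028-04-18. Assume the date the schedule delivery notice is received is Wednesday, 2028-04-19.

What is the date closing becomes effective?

2028-08-07

The last day of the review period: 28 calendar days after 2028-04-18 is 2028-05-16.
The last day of the objection period: 2028-05-16 + 15 days = 2028-05-31.
Adding 7 calendar days to 2028-05-31 gives 2028-06-07, which is the last day of the appeal period.
Adding 61 calendar days to 2028-06-07 gives 2028-08-07, which is the date closing becomes effective. 2028-08-07 is a Monday, so no roll-forward applies.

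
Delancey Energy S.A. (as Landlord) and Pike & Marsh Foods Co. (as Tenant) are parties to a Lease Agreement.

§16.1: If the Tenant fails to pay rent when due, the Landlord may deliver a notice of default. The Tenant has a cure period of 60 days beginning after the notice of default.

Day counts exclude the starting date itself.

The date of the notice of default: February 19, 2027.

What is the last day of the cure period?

The last day of the cure period: 60 calendar days after February 19, 2027 is April 20, 2027.

April 20, 2027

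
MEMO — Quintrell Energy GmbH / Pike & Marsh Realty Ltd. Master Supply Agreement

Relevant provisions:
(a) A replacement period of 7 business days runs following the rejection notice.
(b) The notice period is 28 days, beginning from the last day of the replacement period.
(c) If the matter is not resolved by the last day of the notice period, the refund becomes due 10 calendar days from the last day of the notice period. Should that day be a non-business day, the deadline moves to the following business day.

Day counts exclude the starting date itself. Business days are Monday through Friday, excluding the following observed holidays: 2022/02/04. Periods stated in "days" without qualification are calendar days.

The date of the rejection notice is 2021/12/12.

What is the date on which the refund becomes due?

The last day of the replacement period: counting 7 business days from Sunday, 2021/12/12 (Dec 13, Dec 14, Dec 15, Dec 16, Dec 17, Dec 20, Dec 21, skipping weekends) reaches Tuesday, 2021/12/21.
Adding 28 calendar days to 2021/12/21 gives 2022/01/18, which is the last day of the notice period.
Adding 10 calendar days to 2022/01/18 gives 2022/01/28, which is the date on which the refund becomes due. 2022/01/28 is a Friday and is not a listed holiday, so no roll-forward applies.

2022/01/28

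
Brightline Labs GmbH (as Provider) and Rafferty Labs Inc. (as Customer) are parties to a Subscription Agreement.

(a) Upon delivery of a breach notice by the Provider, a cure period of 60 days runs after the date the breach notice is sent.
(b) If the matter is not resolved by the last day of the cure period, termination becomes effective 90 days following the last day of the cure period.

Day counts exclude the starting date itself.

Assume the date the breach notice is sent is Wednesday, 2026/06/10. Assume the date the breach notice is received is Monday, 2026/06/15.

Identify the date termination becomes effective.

2026/11/07

The last day of the cure period: 2026/06/10 + 60 days = 2026/08/09.
The date termination becomes effective: 90 calendar days after 2026/08/09 is 2026/11/07.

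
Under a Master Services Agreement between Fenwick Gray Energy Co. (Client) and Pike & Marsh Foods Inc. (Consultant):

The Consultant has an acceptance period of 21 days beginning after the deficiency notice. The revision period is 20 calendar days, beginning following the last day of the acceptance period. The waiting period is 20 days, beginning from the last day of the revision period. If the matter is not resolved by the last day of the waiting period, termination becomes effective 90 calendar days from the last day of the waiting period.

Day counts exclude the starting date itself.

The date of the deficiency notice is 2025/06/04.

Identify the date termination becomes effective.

2025/11/02

The last day of the acceptance period: 21 calendar days after 2025/06/04 is 2025/06/25.
The last day of the revision period: 2025/06/25 + 20 days = 2025/07/15.
Adding 20 calendar days to 2025/07/15 gives 2025/08/04, which is the last day of the waiting period.
The date termination becomes effective: 2025/08/04 + 90 days = 2025/11/02.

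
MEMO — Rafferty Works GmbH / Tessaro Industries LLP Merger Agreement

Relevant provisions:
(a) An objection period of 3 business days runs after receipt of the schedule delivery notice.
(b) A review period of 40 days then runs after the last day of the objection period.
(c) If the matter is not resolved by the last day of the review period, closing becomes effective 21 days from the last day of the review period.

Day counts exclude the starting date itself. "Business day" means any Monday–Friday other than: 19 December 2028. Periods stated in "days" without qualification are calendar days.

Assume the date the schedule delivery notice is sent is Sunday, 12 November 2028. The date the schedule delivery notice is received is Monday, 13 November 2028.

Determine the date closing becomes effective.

The last day of the objection period: 3 business days after Monday, 13 November 2028, skipping weekends — Nov 14, Nov 15, Nov 16 — lands on Thursday, 16 November 2028.
The last day of the review period: 16 November 2028 + 40 days = 26 December 2028.
Adding 21 calendar days to 26 December 2028 gives 16 January 2029, which is the date closing becomes effective.

16 January 2029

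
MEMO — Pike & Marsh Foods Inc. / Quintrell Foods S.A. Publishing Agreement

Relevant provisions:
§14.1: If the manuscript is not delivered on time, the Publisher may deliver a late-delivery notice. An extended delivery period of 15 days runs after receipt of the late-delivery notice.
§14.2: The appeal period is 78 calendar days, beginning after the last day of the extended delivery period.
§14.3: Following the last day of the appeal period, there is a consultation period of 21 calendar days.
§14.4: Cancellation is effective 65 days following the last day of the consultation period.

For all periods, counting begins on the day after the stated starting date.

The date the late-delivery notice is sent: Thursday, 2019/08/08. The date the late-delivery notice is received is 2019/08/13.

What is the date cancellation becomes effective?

2020/02/08

Adding 15 calendar days to 2019/08/13 gives 2019/08/28, which is the last day of the extended delivery period.
The last day of the appeal period: 78 calendar days after 2019/08/28 is 2019/11/14.
Adding 21 calendar days to 2019/11/14 gives 2019/12/05, which is the last day of the consultation period.
Adding 65 calendar days to 2019/12/05 gives 2020/02/08, which is the date cancellation becomes effective.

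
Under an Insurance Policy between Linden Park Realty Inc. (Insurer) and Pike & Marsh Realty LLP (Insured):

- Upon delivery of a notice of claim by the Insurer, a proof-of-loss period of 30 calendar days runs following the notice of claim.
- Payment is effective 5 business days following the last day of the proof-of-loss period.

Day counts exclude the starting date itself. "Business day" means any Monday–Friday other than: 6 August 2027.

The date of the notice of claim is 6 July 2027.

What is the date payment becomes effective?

13 August 2027

The last day of the proof-of-loss period: 6 July 2027 + 30 days = 5 August 2027.
The date payment becomes effective: 5 business days after Thursday, 5 August 2027, skipping weekends and the listed holiday on Aug 6 — Aug 9, Aug 10, Aug 11, Aug 12, Aug 13 — lands on Friday, 13 August 2027.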